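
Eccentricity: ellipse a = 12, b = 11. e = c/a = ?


c = sqrt(144-121) = sqrt(23) = 4.7958
e = c/a = sqrt(23)/12 = 0.3997

e = 0.3997


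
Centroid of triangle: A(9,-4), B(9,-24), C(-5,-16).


Gx = (9+9- 5)/3 = 13/3 = 4.3333
Gy = (-4- 24- 16)/3 = -44/3 = -14.6667

G = (4.3333, -14.6667)


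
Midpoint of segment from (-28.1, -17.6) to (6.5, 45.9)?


Mx = (-28.1 + 6.5)/2 = -21.6/2 = -10.8000
My = (-17.6 + 45.9)/2 = 28.3/2 = 14.1500

(-10.8000, 14.1500)


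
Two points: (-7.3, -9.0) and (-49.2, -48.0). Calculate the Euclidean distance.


dx = -49.2 + 7.3 = -41.9
dy = -48.0 + 9.0 = -39.0
d = sqrt(1755.61 + 1521.0) = sqrt(3276.61) = 57.2417

57.2417


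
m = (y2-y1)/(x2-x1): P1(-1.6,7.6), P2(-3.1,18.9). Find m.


dy = 18.9 - 7.6 = 11.3
dx = -3.1 + 1.6 = -1.5
m = 11.3/(-1.5) = -7.5333

m = -7.5333


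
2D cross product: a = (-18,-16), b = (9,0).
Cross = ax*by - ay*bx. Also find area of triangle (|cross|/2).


cross = -18*0 + 16*9 = 0 + 144 = 144
Triangle area = |144|/2 = 144/2 = 72.0000

cross = 144, triangle area = 72.0000


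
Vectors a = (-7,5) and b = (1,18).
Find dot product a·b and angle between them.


a·b = -7*1 + 5*18 = -7 + 90 = 83
|a| = sqrt(49+25) = 8.6023
|b| = sqrt(1+324) = 18.0278
cos(theta) = 83/(sqrt(74)*sqrt(325)) = 83/sqrt(24050) = 0.535205
theta = arccos(83/sqrt(24050)) = 57.6422 degrees

a·b = 83, theta = 57.6422 deg


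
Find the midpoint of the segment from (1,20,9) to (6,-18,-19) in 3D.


Mx = (1+6)/2 = 3.5000
My = (20- 18)/2 = 1.0000
Mz = (9- 19)/2 = -5.0000

M = (3.5000, 1.0000, -5.0000)


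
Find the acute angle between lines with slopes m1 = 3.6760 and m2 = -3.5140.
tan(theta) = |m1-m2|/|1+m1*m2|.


m1-m2 = 7.19
1+m1*m2 = -11.917464
tan(theta) = |7.19/(-11.917464)| = 0.603316
theta = arctan(|7.19/(-11.917464)|) = 31.1033 degrees (acute angle)

31.1033 degrees


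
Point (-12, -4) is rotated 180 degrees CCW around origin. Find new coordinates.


cos(180) = -1, sin(180) = 0
x' = -12*(-1) + 4*0 = 12
y' = -12*0 - 4*(-1) = 4

(12, 4)


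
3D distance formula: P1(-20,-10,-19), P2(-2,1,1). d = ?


dx=18, dy=11, dz=20
d = sqrt(324+121+400) = sqrt(845) = 29.0689

29.0689


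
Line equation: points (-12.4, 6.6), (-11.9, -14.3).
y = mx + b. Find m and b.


m = (-20.9)/(0.5) = -41.8000
b = y1 - m*x1 = 6.6 - (-20.9*(-12.4))/(0.5) = 6.6 - 518.3200 = -511.7200

y = -41.8000x - 511.7200


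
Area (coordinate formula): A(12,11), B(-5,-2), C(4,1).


12*(-2-1) = -36
-5*(1-11) = 50
4*(11+ 2) = 52
sum = 66
Area = |66|/2 = 33.0000

33.0000 sq units


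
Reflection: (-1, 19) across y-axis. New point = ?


Reflection rule for y-axis: (-x, y)
(-1, 19) -> (1, 19)

(1, 19)


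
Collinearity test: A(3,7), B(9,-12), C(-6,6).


3*(-12-6) + 9*(6-7) - 6*(7+ 12)
= -54 - 9 - 114 = -177

No, not collinear (determinant = -177)


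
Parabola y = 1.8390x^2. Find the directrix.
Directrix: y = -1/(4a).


a = 1.8390
1/(4a) = 0.1359
directrix: y = -0.1359 = -0.1359

y = -0.1359


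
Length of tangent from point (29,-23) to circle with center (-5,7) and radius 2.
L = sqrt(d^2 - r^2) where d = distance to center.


d = sqrt((29+ 5)^2 + (-23-7)^2) = sqrt(1156+900) = 45.3431
L = sqrt(2056.0000 - 4) = sqrt(2052.0000) = 45.2990

45.2990


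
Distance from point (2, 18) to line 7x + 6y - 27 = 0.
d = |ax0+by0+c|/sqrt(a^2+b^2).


|7*2 + 6*18 - 27| = |95| = 95
sqrt(49 + 36) = sqrt(85) = 9.2195
d = 95/sqrt(85) = 10.3042

10.3042


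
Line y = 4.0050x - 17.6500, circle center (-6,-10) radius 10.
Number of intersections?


Substitute y = 4.0050x - 17.6500: (x+ 6)^2 + (4.0050x- 17.6500+ 10)^2 = 100
Expand to Ax^2 + Bx + C = 0, where b-k = -7.65
A = 1+m^2 = 17.040025
B = 2(m(b-k) - h) = 2(4.0050*(-7.65) + 6) = -49.2765
C = h^2 + (b-k)^2 - r^2 = 36 + 58.5225 - 100 = -5.4775
disc = B^2-4AC = 2428.1735 + 373.3469 = 2801.5204
disc > 0

2 intersection points


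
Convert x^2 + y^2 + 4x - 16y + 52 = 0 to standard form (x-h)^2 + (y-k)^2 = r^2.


h = -D/2 = -4/2 = -2
k = -E/2 = 16/2 = 8
r^2 = h^2 + k^2 - F = 4 + 64 - 52 = 16
r = 4

Center (-2, 8), radius = 4


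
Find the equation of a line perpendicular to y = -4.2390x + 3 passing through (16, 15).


Perpendicular slope = -1/m1 = -1/(-4.2390) = 0.2359
b2 = y0 - m2*x0 = 15 + 16/(-4.2390) = 15 - 3.7745 = 11.2255

y = 0.2359x + 11.2255


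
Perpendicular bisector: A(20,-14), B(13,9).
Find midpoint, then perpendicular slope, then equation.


Midpoint = (16.5, -2.5)
Slope of AB = dy/dx = 23/(-7) = -3.2857
Perp slope = -dx/dy = 7/23 = 0.3043
b = My - (perp slope)*Mx = -2.5 + (-7*16.5)/23 = -2.5 - 5.0217 = -7.5217

y = 0.3043x - 7.5217


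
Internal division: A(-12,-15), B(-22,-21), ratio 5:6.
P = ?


Px = (5*(-22) + 6*(-12))/11 = -182/11 = -16.5455
Py = (5*(-21) + 6*(-15))/11 = -195/11 = -17.7273

P = (-16.5455, -17.7273)


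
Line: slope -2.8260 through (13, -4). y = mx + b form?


y + 4 = -2.8260(x - 13)
y = -2.8260x - 4 + 2.8260*13
y = -2.8260x + 32.7380

y = -2.8260x + 32.7380


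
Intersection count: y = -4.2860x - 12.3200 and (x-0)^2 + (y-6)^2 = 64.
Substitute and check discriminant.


Substitute y = -4.2860x - 12.3200: (x-0)^2 + (-4.2860x- 12.3200-6)^2 = 64
Expand to Ax^2 + Bx + C = 0, where b-k = -18.32
A = 1+m^2 = 19.369796
B = 2(m(b-k) - h) = 2(-4.2860*(-18.32) - 0) = 157.03904
C = h^2 + (b-k)^2 - r^2 = 0 + 335.6224 - 64 = 271.6224
disc = B^2-4AC = 24661.2601 - 21045.0819 = 3616.1782
disc > 0

2 intersection points


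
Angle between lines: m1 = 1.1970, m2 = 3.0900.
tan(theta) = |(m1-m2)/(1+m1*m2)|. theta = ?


m1-m2 = -1.893
1+m1*m2 = 4.69873
tan(theta) = |-1.893/4.69873| = 0.402875
theta = arctan(|-1.893/4.69873|) = 21.9433 degrees (acute angle)

21.9433 degrees


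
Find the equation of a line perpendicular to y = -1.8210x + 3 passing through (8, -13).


Perpendicular slope = -1/m1 = -1/(-1.8210) = 0.5491
b2 = y0 - m2*x0 = -13 + 8/(-1.8210) = -13 - 4.3932 = -17.3932

y = 0.5491x - 17.3932


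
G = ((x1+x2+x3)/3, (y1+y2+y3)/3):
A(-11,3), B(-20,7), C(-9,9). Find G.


Gx = (-11- 20- 9)/3 = -40/3 = -13.3333
Gy = (3+7+9)/3 = 19/3 = 6.3333

G = (-13.3333, 6.3333)


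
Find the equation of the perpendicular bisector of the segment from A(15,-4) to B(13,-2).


Midpoint = (14, -3)
Slope of AB = dy/dx = 2/(-2) = -1.0000
Perp slope = -dx/dy = 2/2 = 1.0000
b = My - (perp slope)*Mx = -3 + (-2*14)/2 = -3 - 14.0000 = -17.0000

y = 1.0000x - 17.0000


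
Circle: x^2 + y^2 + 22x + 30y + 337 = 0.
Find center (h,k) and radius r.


h = -D/2 = -22/2 = -11
k = -E/2 = -30/2 = -15
r^2 = h^2 + k^2 - F = 121 + 225 - 337 = 9
r = 3

Center (-11, -15), radius = 3


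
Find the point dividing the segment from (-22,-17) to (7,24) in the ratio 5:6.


Px = (5*7 + 6*(-22))/11 = -97/11 = -8.8182
Py = (5*24 + 6*(-17))/11 = 18/11 = 1.6364

P = (-8.8182, 1.6364)


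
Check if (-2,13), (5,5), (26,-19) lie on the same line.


-2*(5+ 19) + 5*(-19-13) + 26*(13-5)
= -48 - 160 + 208 = 0

Yes, collinear (determinant = 0)


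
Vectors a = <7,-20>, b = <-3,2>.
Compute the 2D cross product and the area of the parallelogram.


cross = 7*2 + 20*(-3) = 14 - 60 = -46
Parallelogram area = |-46| = 46

cross = -46, parallelogram area = 46


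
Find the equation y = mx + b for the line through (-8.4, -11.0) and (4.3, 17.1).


m = (28.1)/(12.7) = 2.2126
b = y1 - m*x1 = -11.0 - (28.1*(-8.4))/(12.7) = -11.0 + 18.5858 = 7.5858

y = 2.2126x + 7.5858


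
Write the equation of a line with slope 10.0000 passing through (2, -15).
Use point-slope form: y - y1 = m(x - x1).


y + 15 = 10.0000(x - 2)
y = 10.0000x - 15 - 10.0000*2
y = 10.0000x - 35.0000

y = 10.0000x - 35.0000


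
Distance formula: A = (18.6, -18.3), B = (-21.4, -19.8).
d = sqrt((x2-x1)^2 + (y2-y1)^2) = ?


dx = -21.4 - 18.6 = -40.0
dy = -19.8 + 18.3 = -1.5
d = sqrt(1600.0 + 2.25) = sqrt(1602.25) = 40.0281

40.0281


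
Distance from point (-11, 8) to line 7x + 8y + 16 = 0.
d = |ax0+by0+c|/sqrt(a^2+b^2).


|7*(-11) + 8*8 + 16| = |3| = 3
sqrt(49 + 64) = sqrt(113) = 10.6301
d = 3/sqrt(113) = 0.2822

0.2822


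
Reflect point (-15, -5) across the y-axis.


Reflection rule for y-axis: (-x, y)
(-15, -5) -> (15, -5)

(15, -5)


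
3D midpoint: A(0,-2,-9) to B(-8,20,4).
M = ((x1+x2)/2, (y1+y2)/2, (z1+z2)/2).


Mx = (0- 8)/2 = -4.0000
My = (-2+20)/2 = 9.0000
Mz = (-9+4)/2 = -2.5000

M = (-4.0000, 9.0000, -2.5000)


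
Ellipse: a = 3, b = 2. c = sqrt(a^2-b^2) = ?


c^2 = 3^2 - 2^2 = 9 - 4 = 5
c = sqrt(5) = 2.2361

c = 2.2361


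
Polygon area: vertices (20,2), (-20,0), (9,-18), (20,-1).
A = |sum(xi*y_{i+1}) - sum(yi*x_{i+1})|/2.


sum(xi*y_{i+1}) = 20*0 - 20*(-18) + 9*(-1) + 20*2 = 391
sum(yi*x_{i+1}) = 2*(-20) + 0*9 - 18*20 - 1*20 = -420
Area = |391 + 420|/2 = 811/2 = 405.5000

405.5000 sq units


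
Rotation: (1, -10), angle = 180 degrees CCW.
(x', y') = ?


cos(180) = -1, sin(180) = 0
x' = 1*(-1) + 10*0 = -1
y' = 1*0 - 10*(-1) = 10

(-1, 10)


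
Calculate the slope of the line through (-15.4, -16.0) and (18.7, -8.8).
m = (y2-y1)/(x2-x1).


dy = -8.8 + 16.0 = 7.2
dx = 18.7 + 15.4 = 34.1
m = 7.2/34.1 = 0.2111

m = 0.2111


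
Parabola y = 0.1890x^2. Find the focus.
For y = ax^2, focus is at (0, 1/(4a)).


a = 0.1890
4a = 0.7560
focus = (0, 1/0.7560) = (0, 1.3228)

Focus = (0, 1.3228)


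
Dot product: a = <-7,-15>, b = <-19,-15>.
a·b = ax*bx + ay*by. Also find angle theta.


a·b = -7*(-19) - 15*(-15) = 133 + 225 = 358
|a| = sqrt(49+225) = 16.5529
|b| = sqrt(361+225) = 24.2074
cos(theta) = 358/(sqrt(274)*sqrt(586)) = 358/sqrt(160564) = 0.893427
theta = arccos(358/sqrt(160564)) = 26.6929 degrees

a·b = 358, theta = 26.6929 deg


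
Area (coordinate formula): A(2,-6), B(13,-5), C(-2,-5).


2*(-5+ 5) = 0
13*(-5+ 6) = 13
-2*(-6+ 5) = 2
sum = 15
Area = |15|/2 = 7.5000

7.5000 sq units


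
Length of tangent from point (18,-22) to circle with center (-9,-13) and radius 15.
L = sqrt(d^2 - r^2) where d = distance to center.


d = sqrt((18+ 9)^2 + (-22+ 13)^2) = sqrt(729+81) = 28.4605
L = sqrt(810.0000 - 225) = sqrt(585.0000) = 24.1868

24.1868


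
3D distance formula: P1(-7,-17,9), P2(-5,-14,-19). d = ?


dx=2, dy=3, dz=-28
d = sqrt(4+9+784) = sqrt(797) = 28.2312

28.2312


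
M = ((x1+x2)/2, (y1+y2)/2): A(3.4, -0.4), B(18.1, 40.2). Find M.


Mx = (3.4 + 18.1)/2 = 21.5/2 = 10.7500
My = (-0.4 + 40.2)/2 = 39.8/2 = 19.9000

(10.7500, 19.9000)


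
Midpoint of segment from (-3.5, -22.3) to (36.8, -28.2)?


Mx = (-3.5 + 36.8)/2 = 33.3/2 = 16.6500
My = (-22.3 - 28.2)/2 = -50.5/2 = -25.2500

(16.6500, -25.2500)


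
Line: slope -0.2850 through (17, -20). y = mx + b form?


y + 20 = -0.2850(x - 17)
y = -0.2850x - 20 + 0.2850*17
y = -0.2850x - 15.1550

y = -0.2850x - 15.1550


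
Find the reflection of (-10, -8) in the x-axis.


Reflection rule for x-axis: (x, -y)
(-10, -8) -> (-10, 8)

(-10, 8)


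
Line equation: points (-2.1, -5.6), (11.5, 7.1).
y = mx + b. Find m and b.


m = (12.7)/(13.6) = 0.9338
b = y1 - m*x1 = -5.6 - (12.7*(-2.1))/(13.6) = -5.6 + 1.9610 = -3.6390

y = 0.9338x - 3.6390


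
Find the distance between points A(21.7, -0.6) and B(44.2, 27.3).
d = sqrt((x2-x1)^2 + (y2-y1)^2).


dx = 44.2 - 21.7 = 22.5
dy = 27.3 + 0.6 = 27.9
d = sqrt(506.25 + 778.41) = sqrt(1284.66) = 35.8422

35.8422


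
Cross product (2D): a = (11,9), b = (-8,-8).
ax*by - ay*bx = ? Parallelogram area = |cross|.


cross = 11*(-8) - 9*(-8) = -88 + 72 = -16
Parallelogram area = |-16| = 16

cross = -16, parallelogram area = 16


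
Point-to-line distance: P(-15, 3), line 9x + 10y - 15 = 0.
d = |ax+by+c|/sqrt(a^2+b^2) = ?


|9*(-15) + 10*3 - 15| = |-120| = 120
sqrt(81 + 100) = sqrt(181) = 13.4536
d = 120/sqrt(181) = 8.9195

8.9195


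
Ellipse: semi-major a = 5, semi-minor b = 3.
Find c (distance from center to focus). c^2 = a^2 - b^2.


c^2 = 5^2 - 3^2 = 25 - 9 = 16
c = sqrt(16) = 4.0000

c = 4.0000


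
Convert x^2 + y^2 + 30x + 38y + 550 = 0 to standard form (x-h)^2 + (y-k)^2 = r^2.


h = -D/2 = -30/2 = -15
k = -E/2 = -38/2 = -19
r^2 = h^2 + k^2 - F = 225 + 361 - 550 = 36
r = 6

Center (-15, -19), radius = 6


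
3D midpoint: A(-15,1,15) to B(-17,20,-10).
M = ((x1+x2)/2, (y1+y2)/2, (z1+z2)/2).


Mx = (-15- 17)/2 = -16.0000
My = (1+20)/2 = 10.5000
Mz = (15- 10)/2 = 2.5000

M = (-16.0000, 10.5000, 2.5000)


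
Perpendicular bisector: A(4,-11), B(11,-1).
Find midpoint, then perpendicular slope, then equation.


Midpoint = (7.5, -6)
Slope of AB = dy/dx = 10/7 = 1.4286
Perp slope = -dx/dy = -7/10 = -0.7000
b = My - (perp slope)*Mx = -6 + (7*7.5)/10 = -6 + 5.2500 = -0.7500

y = -0.7000x - 0.7500


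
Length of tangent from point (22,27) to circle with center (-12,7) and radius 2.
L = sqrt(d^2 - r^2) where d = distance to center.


d = sqrt((22+ 12)^2 + (27-7)^2) = sqrt(1156+400) = 39.4462
L = sqrt(1556.0000 - 4) = sqrt(1552.0000) = 39.3954

39.3954


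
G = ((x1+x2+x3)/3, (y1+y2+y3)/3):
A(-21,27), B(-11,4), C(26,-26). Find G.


Gx = (-21- 11+26)/3 = -6/3 = -2.0000
Gy = (27+4- 26)/3 = 5/3 = 1.6667

G = (-2.0000, 1.6667)


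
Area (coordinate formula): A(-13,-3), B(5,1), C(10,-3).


-13*(1+ 3) = -52
5*(-3+ 3) = 0
10*(-3-1) = -40
sum = -92
Area = |-92|/2 = 46.0000

46.0000 sq units


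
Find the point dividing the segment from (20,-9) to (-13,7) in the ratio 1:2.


Px = (1*(-13) + 2*20)/3 = 27/3 = 9.0000
Py = (1*7 + 2*(-9))/3 = -11/3 = -3.6667

P = (9.0000, -3.6667)


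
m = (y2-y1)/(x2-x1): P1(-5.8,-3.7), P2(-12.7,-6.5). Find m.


dy = -6.5 + 3.7 = -2.8
dx = -12.7 + 5.8 = -6.9
m = -2.8/(-6.9) = 0.4058

m = 0.4058


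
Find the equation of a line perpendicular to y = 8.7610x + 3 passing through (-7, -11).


Perpendicular slope = -1/m1 = -1/8.7610 = -0.1141
b2 = y0 - m2*x0 = -11 - 7/8.7610 = -11 - 0.7990 = -11.7990

y = -0.1141x - 11.7990


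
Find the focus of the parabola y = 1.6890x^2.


a = 1.6890
4a = 6.7560
focus = (0, 1/6.7560) = (0, 0.1480)

Focus = (0, 0.1480)


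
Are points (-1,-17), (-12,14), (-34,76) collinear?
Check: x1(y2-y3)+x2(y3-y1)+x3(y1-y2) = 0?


-1*(14-76) - 12*(76+ 17) - 34*(-17-14)
= 62 - 1116 + 1054 = 0

Yes, collinear (determinant = 0)


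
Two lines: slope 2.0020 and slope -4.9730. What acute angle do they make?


m1-m2 = 6.975
1+m1*m2 = -8.955946
tan(theta) = |6.975/(-8.955946)| = 0.778812
theta = arctan(|6.975/(-8.955946)|) = 37.9119 degrees (acute angle)

37.9119 degrees


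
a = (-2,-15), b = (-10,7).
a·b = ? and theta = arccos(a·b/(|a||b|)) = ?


a·b = -2*(-10) - 15*7 = 20 - 105 = -85
|a| = sqrt(4+225) = 15.1327
|b| = sqrt(100+49) = 12.2066
cos(theta) = -85/(sqrt(229)*sqrt(149)) = -85/sqrt(34121) = -0.460159
theta = arccos(-85/sqrt(34121)) = 117.3974 degrees

a·b = -85, theta = 117.3974 deg


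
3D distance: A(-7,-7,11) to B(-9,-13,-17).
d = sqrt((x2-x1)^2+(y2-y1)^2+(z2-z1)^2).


dx=-2, dy=-6, dz=-28
d = sqrt(4+36+784) = sqrt(824) = 28.7054

28.7054


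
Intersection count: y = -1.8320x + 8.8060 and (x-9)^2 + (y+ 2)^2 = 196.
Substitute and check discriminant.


Substitute y = -1.8320x + 8.8060: (x-9)^2 + (-1.8320x+8.8060+ 2)^2 = 196
Expand to Ax^2 + Bx + C = 0, where b-k = 10.806
A = 1+m^2 = 4.356224
B = 2(m(b-k) - h) = 2(-1.8320*10.806 - 9) = -57.593184
C = h^2 + (b-k)^2 - r^2 = 81 + 116.769636 - 196 = 1.769636
disc = B^2-4AC = 3316.9748 - 30.8357 = 3286.1391
disc > 0

2 intersection points


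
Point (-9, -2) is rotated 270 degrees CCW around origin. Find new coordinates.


cos(270) = 0, sin(270) = -1
x' = -9*0 + 2*(-1) = -2
y' = -9*(-1) - 2*0 = 9

(-2, 9)


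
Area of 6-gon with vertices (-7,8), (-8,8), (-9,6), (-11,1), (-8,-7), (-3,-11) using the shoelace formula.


sum(xi*y_{i+1}) = -7*8 - 8*6 - 9*1 - 11*(-7) - 8*(-11) - 3*8 = 28
sum(yi*x_{i+1}) = 8*(-8) + 8*(-9) + 6*(-11) + 1*(-8) - 7*(-3) - 11*(-7) = -112
Area = |28 + 112|/2 = 140/2 = 70.0000

70.0000 sq units


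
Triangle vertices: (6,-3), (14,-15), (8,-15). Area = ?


6*(-15+ 15) = 0
14*(-15+ 3) = -168
8*(-3+ 15) = 96
sum = -72
Area = |-72|/2 = 36.0000

36.0000 sq units


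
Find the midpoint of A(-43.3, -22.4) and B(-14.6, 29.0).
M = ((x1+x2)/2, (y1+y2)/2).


Mx = (-43.3 - 14.6)/2 = -57.9/2 = -28.9500
My = (-22.4 + 29.0)/2 = 6.6/2 = 3.3000

(-28.9500, 3.3000)


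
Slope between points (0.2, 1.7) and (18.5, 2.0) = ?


dy = 2.0 - 1.7 = 0.3
dx = 18.5 - 0.2 = 18.3
m = 0.3/18.3 = 0.0164

m = 0.0164


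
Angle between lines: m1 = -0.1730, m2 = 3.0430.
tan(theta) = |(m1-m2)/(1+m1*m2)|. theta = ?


m1-m2 = -3.216
1+m1*m2 = 0.473561
tan(theta) = |-3.216/0.473561| = 6.791100
theta = arctan(|-3.216/0.473561|) = 81.6233 degrees (acute angle)

81.6233 degrees


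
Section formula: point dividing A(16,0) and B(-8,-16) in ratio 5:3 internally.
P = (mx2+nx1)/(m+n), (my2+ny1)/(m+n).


Px = (5*(-8) + 3*16)/8 = 8/8 = 1.0000
Py = (5*(-16) + 3*0)/8 = -80/8 = -10.0000

P = (1.0000, -10.0000)


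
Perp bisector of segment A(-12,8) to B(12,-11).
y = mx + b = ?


Midpoint = (0, -1.5)
Slope of AB = dy/dx = -19/24 = -0.7917
Perp slope = -dx/dy = 24/19 = 1.2632
b = My - (perp slope)*Mx = -1.5 + (24*0)/(-19) = -1.5 + 0 = -1.5000

y = 1.2632x - 1.5000


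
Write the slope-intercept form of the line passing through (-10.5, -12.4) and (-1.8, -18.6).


m = (-6.2)/(8.7) = -0.7126
b = y1 - m*x1 = -12.4 - (-6.2*(-10.5))/(8.7) = -12.4 - 7.4828 = -19.8828

y = -0.7126x - 19.8828


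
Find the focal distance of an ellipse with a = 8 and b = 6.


c^2 = 8^2 - 6^2 = 64 - 36 = 28
c = sqrt(28) = 5.2915

c = 5.2915


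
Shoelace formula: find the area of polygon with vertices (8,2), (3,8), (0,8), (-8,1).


sum(xi*y_{i+1}) = 8*8 + 3*8 + 0*1 - 8*2 = 72
sum(yi*x_{i+1}) = 2*3 + 8*0 + 8*(-8) + 1*8 = -50
Area = |72 + 50|/2 = 122/2 = 61.0000

61.0000 sq units


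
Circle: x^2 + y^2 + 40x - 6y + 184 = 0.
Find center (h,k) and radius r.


h = -D/2 = -40/2 = -20
k = -E/2 = 6/2 = 3
r^2 = h^2 + k^2 - F = 400 + 9 - 184 = 225
r = 15

Center (-20, 3), radius = 15


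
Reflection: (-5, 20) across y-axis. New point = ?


Reflection rule for y-axis: (-x, y)
(-5, 20) -> (5, 20)

(5, 20)


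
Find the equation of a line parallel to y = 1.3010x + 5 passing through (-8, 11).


Parallel lines have equal slopes.
m2 = 1.3010
b2 = 11 - 1.3010*(-8) = 21.4080

y = 1.3010x + 21.4080


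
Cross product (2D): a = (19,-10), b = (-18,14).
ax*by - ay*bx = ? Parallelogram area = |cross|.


cross = 19*14 + 10*(-18) = 266 - 180 = 86
Parallelogram area = |86| = 86

cross = 86, parallelogram area = 86


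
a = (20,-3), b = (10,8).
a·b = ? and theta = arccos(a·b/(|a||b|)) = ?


a·b = 20*10 - 3*8 = 200 - 24 = 176
|a| = sqrt(400+9) = 20.2237
|b| = sqrt(100+64) = 12.8062
cos(theta) = 176/(sqrt(409)*sqrt(164)) = 176/sqrt(67076) = 0.679562
theta = arccos(176/sqrt(67076)) = 47.1906 degrees

a·b = 176, theta = 47.1906 deg


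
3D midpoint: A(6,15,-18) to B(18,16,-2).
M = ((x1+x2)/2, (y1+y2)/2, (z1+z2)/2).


Mx = (6+18)/2 = 12.0000
My = (15+16)/2 = 15.5000
Mz = (-18- 2)/2 = -10.0000

M = (12.0000, 15.5000, -10.0000)


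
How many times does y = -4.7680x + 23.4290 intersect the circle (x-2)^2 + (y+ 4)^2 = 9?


Substitute y = -4.7680x + 23.4290: (x-2)^2 + (-4.7680x+23.4290+ 4)^2 = 9
Expand to Ax^2 + Bx + C = 0, where b-k = 27.429
A = 1+m^2 = 23.733824
B = 2(m(b-k) - h) = 2(-4.7680*27.429 - 2) = -265.562944
C = h^2 + (b-k)^2 - r^2 = 4 + 752.350041 - 9 = 747.350041
disc = B^2-4AC = 70523.6772 - 70949.8974 = -426.2202
disc < 0

0 intersection points


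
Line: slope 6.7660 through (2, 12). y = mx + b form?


y - 12 = 6.7660(x - 2)
y = 6.7660x + 12 - 6.7660*2
y = 6.7660x - 1.5320

y = 6.7660x - 1.5320


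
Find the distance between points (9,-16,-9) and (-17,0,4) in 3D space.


dx=-26, dy=16, dz=13
d = sqrt(676+256+169) = sqrt(1101) = 33.1813

33.1813


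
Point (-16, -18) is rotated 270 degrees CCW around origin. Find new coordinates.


cos(270) = 0, sin(270) = -1
x' = -16*0 + 18*(-1) = -18
y' = -16*(-1) - 18*0 = 16

(-18, 16)


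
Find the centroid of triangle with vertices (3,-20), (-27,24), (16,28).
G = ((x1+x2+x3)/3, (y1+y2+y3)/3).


Gx = (3- 27+16)/3 = -8/3 = -2.6667
Gy = (-20+24+28)/3 = 32/3 = 10.6667

G = (-2.6667, 10.6667)


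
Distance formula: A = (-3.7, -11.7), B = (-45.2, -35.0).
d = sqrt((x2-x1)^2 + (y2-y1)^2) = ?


dx = -45.2 + 3.7 = -41.5
dy = -35.0 + 11.7 = -23.3
d = sqrt(1722.25 + 542.89) = sqrt(2265.14) = 47.5935

47.5935


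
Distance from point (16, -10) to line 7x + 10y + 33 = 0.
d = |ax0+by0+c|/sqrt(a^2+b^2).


|7*16 + 10*(-10) + 33| = |45| = 45
sqrt(49 + 100) = sqrt(149) = 12.2066
d = 45/sqrt(149) = 3.6865

3.6865


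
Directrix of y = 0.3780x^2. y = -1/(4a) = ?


a = 0.3780
1/(4a) = 0.6614
directrix: y = -0.6614 = -0.6614

y = -0.6614


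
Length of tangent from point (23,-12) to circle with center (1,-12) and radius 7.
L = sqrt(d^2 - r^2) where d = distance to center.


d = sqrt((23-1)^2 + (-12+ 12)^2) = sqrt(484+0) = 22.0000
L = sqrt(484.0000 - 49) = sqrt(435.0000) = 20.8567

20.8567


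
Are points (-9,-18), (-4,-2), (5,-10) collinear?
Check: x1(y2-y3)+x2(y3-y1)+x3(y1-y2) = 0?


-9*(-2+ 10) - 4*(-10+ 18) + 5*(-18+ 2)
= -72 - 32 - 80 = -184

No, not collinear (determinant = -184)


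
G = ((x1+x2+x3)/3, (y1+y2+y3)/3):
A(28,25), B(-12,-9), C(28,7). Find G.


Gx = (28- 12+28)/3 = 44/3 = 14.6667
Gy = (25- 9+7)/3 = 23/3 = 7.6667

G = (14.6667, 7.6667)


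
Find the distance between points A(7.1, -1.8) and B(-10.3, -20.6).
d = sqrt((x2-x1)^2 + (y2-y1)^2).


dx = -10.3 - 7.1 = -17.4
dy = -20.6 + 1.8 = -18.8
d = sqrt(302.76 + 353.44) = sqrt(656.2) = 25.6164

25.6164


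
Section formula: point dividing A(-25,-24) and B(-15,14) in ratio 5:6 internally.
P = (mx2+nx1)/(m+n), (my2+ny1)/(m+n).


Px = (5*(-15) + 6*(-25))/11 = -225/11 = -20.4545
Py = (5*14 + 6*(-24))/11 = -74/11 = -6.7273

P = (-20.4545, -6.7273)


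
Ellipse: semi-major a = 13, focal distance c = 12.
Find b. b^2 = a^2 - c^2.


b^2 = 13^2 - (12)^2 = 169 - 144 = 25
b = sqrt(25) = 5

b = 5


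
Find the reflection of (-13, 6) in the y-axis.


Reflection rule for y-axis: (-x, y)
(-13, 6) -> (13, 6)

(13, 6)


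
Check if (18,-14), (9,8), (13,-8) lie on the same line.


18*(8+ 8) + 9*(-8+ 14) + 13*(-14-8)
= 288 + 54 - 286 = 56

No, not collinear (determinant = 56)


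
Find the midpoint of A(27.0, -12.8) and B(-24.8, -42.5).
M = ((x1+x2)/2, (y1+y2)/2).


Mx = (27.0 - 24.8)/2 = 2.2/2 = 1.1000
My = (-12.8 - 42.5)/2 = -55.3/2 = -27.6500

(1.1000, -27.6500)


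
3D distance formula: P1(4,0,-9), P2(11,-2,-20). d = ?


dx=7, dy=-2, dz=-11
d = sqrt(49+4+121) = sqrt(174) = 13.1909

13.1909


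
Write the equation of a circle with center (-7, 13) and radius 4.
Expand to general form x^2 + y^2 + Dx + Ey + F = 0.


(x+ 7)^2 + (y-13)^2 = 4^2
D = -2h = 14, E = -2k = -26
F = h^2+k^2-r^2 = 49+169-16 = 202

x^2 + y^2 + 14x - 26y + 202 = 0


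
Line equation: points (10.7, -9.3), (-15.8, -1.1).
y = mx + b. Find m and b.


m = (8.2)/(-26.5) = -0.3094
b = y1 - m*x1 = -9.3 - (8.2*10.7)/(-26.5) = -9.3 + 3.3109 = -5.9891

y = -0.3094x - 5.9891


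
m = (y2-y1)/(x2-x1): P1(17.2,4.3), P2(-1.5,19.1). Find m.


dy = 19.1 - 4.3 = 14.8
dx = -1.5 - 17.2 = -18.7
m = 14.8/(-18.7) = -0.7914

m = -0.7914


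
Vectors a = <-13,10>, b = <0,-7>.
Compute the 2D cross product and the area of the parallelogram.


cross = -13*(-7) - 10*0 = 91 - 0 = 91
Parallelogram area = |91| = 91

cross = 91, parallelogram area = 91


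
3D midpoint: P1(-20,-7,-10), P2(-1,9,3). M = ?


Mx = (-20- 1)/2 = -10.5000
My = (-7+9)/2 = 1.0000
Mz = (-10+3)/2 = -3.5000

M = (-10.5000, 1.0000, -3.5000)


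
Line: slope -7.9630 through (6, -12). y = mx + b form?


y + 12 = -7.9630(x - 6)
y = -7.9630x - 12 + 7.9630*6
y = -7.9630x + 35.7780

y = -7.9630x + 35.7780


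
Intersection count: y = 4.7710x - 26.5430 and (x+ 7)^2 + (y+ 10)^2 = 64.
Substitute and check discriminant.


Substitute y = 4.7710x - 26.5430: (x+ 7)^2 + (4.7710x- 26.5430+ 10)^2 = 64
Expand to Ax^2 + Bx + C = 0, where b-k = -16.543
A = 1+m^2 = 23.762441
B = 2(m(b-k) - h) = 2(4.7710*(-16.543) + 7) = -143.853306
C = h^2 + (b-k)^2 - r^2 = 49 + 273.670849 - 64 = 258.670849
disc = B^2-4AC = 20693.7736 - 24586.6032 = -3892.8296
disc < 0

0 intersection points


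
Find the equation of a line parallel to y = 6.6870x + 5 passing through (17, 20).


Parallel lines have equal slopes.
m2 = 6.6870
b2 = 20 - 6.6870*17 = -93.6790

y = 6.6870x - 93.6790


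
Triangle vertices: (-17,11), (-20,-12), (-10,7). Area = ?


-17*(-12-7) = 323
-20*(7-11) = 80
-10*(11+ 12) = -230
sum = 173
Area = |173|/2 = 86.5000

86.5000 sq units


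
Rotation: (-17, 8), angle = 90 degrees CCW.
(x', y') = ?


cos(90) = 0, sin(90) = 1
x' = -17*0 - 8*1 = -8
y' = -17*1 + 8*0 = -17

(-8, -17)


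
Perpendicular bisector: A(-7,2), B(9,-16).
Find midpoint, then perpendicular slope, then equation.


Midpoint = (1, -7)
Slope of AB = dy/dx = -18/16 = -1.1250
Perp slope = -dx/dy = 16/18 = 0.8889
b = My - (perp slope)*Mx = -7 + (16*1)/(-18) = -7 - 0.8889 = -7.8889

y = 0.8889x - 7.8889


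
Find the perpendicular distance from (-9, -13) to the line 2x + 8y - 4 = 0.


|2*(-9) + 8*(-13) - 4| = |-126| = 126
sqrt(4 + 64) = sqrt(68) = 8.2462
d = 126/sqrt(68) = 15.2797

15.2797


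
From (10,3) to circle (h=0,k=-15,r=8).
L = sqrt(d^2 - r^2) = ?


d = sqrt((10-0)^2 + (3+ 15)^2) = sqrt(100+324) = 20.5913
L = sqrt(424.0000 - 64) = sqrt(360.0000) = 18.9737

18.9737


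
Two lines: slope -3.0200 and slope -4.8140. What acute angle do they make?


m1-m2 = 1.794
1+m1*m2 = 15.53828
tan(theta) = |1.794/15.53828| = 0.115457
theta = arctan(|1.794/15.53828|) = 6.5860 degrees (acute angle)

6.5860 degrees


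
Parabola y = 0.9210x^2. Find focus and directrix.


a = 0.9210
1/(4a) = 0.2714
Focus = (0, 0.2714)
Directrix: y = -0.2714

Focus = (0, 0.2714), Directrix: y = -0.2714


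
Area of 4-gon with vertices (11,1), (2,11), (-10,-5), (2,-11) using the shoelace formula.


sum(xi*y_{i+1}) = 11*11 + 2*(-5) - 10*(-11) + 2*1 = 223
sum(yi*x_{i+1}) = 1*2 + 11*(-10) - 5*2 - 11*11 = -239
Area = |223 + 239|/2 = 462/2 = 231.0000

231.0000 sq units


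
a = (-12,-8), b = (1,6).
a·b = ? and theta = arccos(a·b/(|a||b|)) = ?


a·b = -12*1 - 8*6 = -12 - 48 = -60
|a| = sqrt(144+64) = 14.4222
|b| = sqrt(1+36) = 6.0828
cos(theta) = -60/(sqrt(208)*sqrt(37)) = -60/sqrt(7696) = -0.683941
theta = arccos(-60/sqrt(7696)) = 133.1524 degrees

a·b = -60, theta = 133.1524 deg


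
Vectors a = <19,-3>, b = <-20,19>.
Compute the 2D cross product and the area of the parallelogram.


cross = 19*19 + 3*(-20) = 361 - 60 = 301
Parallelogram area = |301| = 301

cross = 301, parallelogram area = 301


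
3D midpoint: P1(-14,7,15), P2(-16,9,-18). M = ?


Mx = (-14- 16)/2 = -15.0000
My = (7+9)/2 = 8.0000
Mz = (15- 18)/2 = -1.5000

M = (-15.0000, 8.0000, -1.5000)


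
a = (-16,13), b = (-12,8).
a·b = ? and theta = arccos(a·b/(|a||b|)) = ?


a·b = -16*(-12) + 13*8 = 192 + 104 = 296
|a| = sqrt(256+169) = 20.6155
|b| = sqrt(144+64) = 14.4222
cos(theta) = 296/(sqrt(425)*sqrt(208)) = 296/sqrt(88400) = 0.995556
theta = arccos(296/sqrt(88400)) = 5.4038 degrees

a·b = 296, theta = 5.4038 deg


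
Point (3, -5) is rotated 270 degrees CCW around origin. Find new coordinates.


cos(270) = 0, sin(270) = -1
x' = 3*0 + 5*(-1) = -5
y' = 3*(-1) - 5*0 = -3

(-5, -3)


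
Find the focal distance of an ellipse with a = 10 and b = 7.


c^2 = 10^2 - 7^2 = 100 - 49 = 51
c = sqrt(51) = 7.1414

c = 7.1414


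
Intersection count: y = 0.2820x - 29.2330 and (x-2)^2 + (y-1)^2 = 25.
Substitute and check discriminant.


Substitute y = 0.2820x - 29.2330: (x-2)^2 + (0.2820x- 29.2330-1)^2 = 25
Expand to Ax^2 + Bx + C = 0, where b-k = -30.233
A = 1+m^2 = 1.079524
B = 2(m(b-k) - h) = 2(0.2820*(-30.233) - 2) = -21.051412
C = h^2 + (b-k)^2 - r^2 = 4 + 914.034289 - 25 = 893.034289
disc = B^2-4AC = 443.1619 - 3856.2078 = -3413.0459
disc < 0

0 intersection points


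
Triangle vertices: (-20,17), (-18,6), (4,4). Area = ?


-20*(6-4) = -40
-18*(4-17) = 234
4*(17-6) = 44
sum = 238
Area = |238|/2 = 119.0000

119.0000 sq units


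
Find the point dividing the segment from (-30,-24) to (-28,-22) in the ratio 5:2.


Px = (5*(-28) + 2*(-30))/7 = -200/7 = -28.5714
Py = (5*(-22) + 2*(-24))/7 = -158/7 = -22.5714

P = (-28.5714, -22.5714)


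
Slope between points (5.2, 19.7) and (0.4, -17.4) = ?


dy = -17.4 - 19.7 = -37.1
dx = 0.4 - 5.2 = -4.8
m = -37.1/(-4.8) = 7.7292

m = 7.7292


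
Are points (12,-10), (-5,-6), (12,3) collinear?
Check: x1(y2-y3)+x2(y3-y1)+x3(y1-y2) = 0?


12*(-6-3) - 5*(3+ 10) + 12*(-10+ 6)
= -108 - 65 - 48 = -221

No, not collinear (determinant = -221)


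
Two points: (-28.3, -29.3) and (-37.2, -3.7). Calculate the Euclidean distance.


dx = -37.2 + 28.3 = -8.9
dy = -3.7 + 29.3 = 25.6
d = sqrt(79.21 + 655.36) = sqrt(734.57) = 27.1030

27.1030


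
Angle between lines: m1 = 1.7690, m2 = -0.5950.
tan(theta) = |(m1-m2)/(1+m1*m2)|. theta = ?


m1-m2 = 2.364
1+m1*m2 = -0.052555
tan(theta) = |2.364/(-0.052555)| = 44.981448
theta = arctan(|2.364/(-0.052555)|) = 88.7264 degrees (acute angle)

88.7264 degrees


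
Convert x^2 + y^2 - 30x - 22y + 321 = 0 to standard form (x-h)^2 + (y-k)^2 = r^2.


h = -D/2 = 30/2 = 15
k = -E/2 = 22/2 = 11
r^2 = h^2 + k^2 - F = 225 + 121 - 321 = 25
r = 5

Center (15, 11), radius = 5


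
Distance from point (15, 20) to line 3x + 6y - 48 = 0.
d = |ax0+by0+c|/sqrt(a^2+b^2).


|3*15 + 6*20 - 48| = |117| = 117
sqrt(9 + 36) = sqrt(45) = 6.7082
d = 117/sqrt(45) = 17.4413

17.4413


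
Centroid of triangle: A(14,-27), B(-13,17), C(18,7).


Gx = (14- 13+18)/3 = 19/3 = 6.3333
Gy = (-27+17+7)/3 = -3/3 = -1.0000

G = (6.3333, -1.0000)


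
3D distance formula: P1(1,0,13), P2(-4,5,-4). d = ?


dx=-5, dy=5, dz=-17
d = sqrt(25+25+289) = sqrt(339) = 18.4120

18.4120


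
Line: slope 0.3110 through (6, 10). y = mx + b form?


y - 10 = 0.3110(x - 6)
y = 0.3110x + 10 - 0.3110*6
y = 0.3110x + 8.1340

y = 0.3110x + 8.1340


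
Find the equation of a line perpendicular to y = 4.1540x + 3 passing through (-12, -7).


Perpendicular slope = -1/m1 = -1/4.1540 = -0.2407
b2 = y0 - m2*x0 = -7 - 12/4.1540 = -7 - 2.8888 = -9.8888

y = -0.2407x - 9.8888


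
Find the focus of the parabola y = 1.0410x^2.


a = 1.0410
4a = 4.1640
focus = (0, 1/4.1640) = (0, 0.2402)

Focus = (0, 0.2402)


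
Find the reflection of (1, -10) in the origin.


Reflection rule for origin: (-x, -y)
(1, -10) -> (-1, 10)

(-1, 10)


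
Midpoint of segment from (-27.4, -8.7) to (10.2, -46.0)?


Mx = (-27.4 + 10.2)/2 = -17.2/2 = -8.6000
My = (-8.7 - 46.0)/2 = -54.7/2 = -27.3500

(-8.6000, -27.3500)


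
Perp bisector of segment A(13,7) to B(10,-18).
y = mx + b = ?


Midpoint = (11.5, -5.5)
Slope of AB = dy/dx = -25/(-3) = 8.3333
Perp slope = -dx/dy = -3/25 = -0.1200
b = My - (perp slope)*Mx = -5.5 + (-3*11.5)/(-25) = -5.5 + 1.3800 = -4.1200

y = -0.1200x - 4.1200


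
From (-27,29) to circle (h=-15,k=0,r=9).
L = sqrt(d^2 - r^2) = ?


d = sqrt((-27+ 15)^2 + (29-0)^2) = sqrt(144+841) = 31.3847
L = sqrt(985.0000 - 81) = sqrt(904.0000) = 30.0666

30.0666


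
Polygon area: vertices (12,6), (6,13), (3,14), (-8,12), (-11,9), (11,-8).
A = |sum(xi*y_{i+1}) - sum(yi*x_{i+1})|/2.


sum(xi*y_{i+1}) = 12*13 + 6*14 + 3*12 - 8*9 - 11*(-8) + 11*6 = 358
sum(yi*x_{i+1}) = 6*6 + 13*3 + 14*(-8) + 12*(-11) + 9*11 - 8*12 = -166
Area = |358 + 166|/2 = 524/2 = 262.0000

262.0000 sq units


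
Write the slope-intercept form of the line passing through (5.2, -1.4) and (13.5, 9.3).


m = (10.7)/(8.3) = 1.2892
b = y1 - m*x1 = -1.4 - (10.7*5.2)/(8.3) = -1.4 - 6.7036 = -8.1036

y = 1.2892x - 8.1036


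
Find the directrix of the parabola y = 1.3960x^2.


a = 1.3960
1/(4a) = 0.1791
directrix: y = -0.1791 = -0.1791

y = -0.1791


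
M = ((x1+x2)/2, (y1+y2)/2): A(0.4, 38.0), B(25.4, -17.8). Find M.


Mx = (0.4 + 25.4)/2 = 25.8/2 = 12.9000
My = (38.0 - 17.8)/2 = 20.2/2 = 10.1000

(12.9000, 10.1000)


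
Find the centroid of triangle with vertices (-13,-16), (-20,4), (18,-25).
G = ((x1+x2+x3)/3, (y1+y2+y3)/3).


Gx = (-13- 20+18)/3 = -15/3 = -5.0000
Gy = (-16+4- 25)/3 = -37/3 = -12.3333

G = (-5.0000, -12.3333)


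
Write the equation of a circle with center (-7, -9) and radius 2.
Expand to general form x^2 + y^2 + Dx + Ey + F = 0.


(x+ 7)^2 + (y+ 9)^2 = 2^2
D = -2h = 14, E = -2k = 18
F = h^2+k^2-r^2 = 49+81-4 = 126

x^2 + y^2 + 14x + 18y + 126 = 0


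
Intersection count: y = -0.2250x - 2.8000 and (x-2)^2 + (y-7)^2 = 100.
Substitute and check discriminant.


Substitute y = -0.2250x - 2.8000: (x-2)^2 + (-0.2250x- 2.8000-7)^2 = 100
Expand to Ax^2 + Bx + C = 0, where b-k = -9.8
A = 1+m^2 = 1.050625
B = 2(m(b-k) - h) = 2(-0.2250*(-9.8) - 2) = 0.41
C = h^2 + (b-k)^2 - r^2 = 4 + 96.04 - 100 = 0.04
disc = B^2-4AC = 0.1681 - 0.1681 = 0
disc = 0

1 intersection point (tangent)


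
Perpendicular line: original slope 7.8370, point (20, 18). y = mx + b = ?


Perpendicular slope = -1/m1 = -1/7.8370 = -0.1276
b2 = y0 - m2*x0 = 18 + 20/7.8370 = 18 + 2.5520 = 20.5520

y = -0.1276x + 20.5520


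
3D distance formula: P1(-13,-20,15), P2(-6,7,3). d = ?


dx=7, dy=27, dz=-12
d = sqrt(49+729+144) = sqrt(922) = 30.3645

30.3645


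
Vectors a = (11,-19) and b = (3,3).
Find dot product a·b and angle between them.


a·b = 11*3 - 19*3 = 33 - 57 = -24
|a| = sqrt(121+361) = 21.9545
|b| = sqrt(9+9) = 4.2426
cos(theta) = -24/(sqrt(482)*sqrt(18)) = -24/sqrt(8676) = -0.257663
theta = arccos(-24/sqrt(8676)) = 104.9314 degrees

a·b = -24, theta = 104.9314 deg


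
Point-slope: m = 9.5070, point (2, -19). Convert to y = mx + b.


y + 19 = 9.5070(x - 2)
y = 9.5070x - 19 - 9.5070*2
y = 9.5070x - 38.0140

y = 9.5070x - 38.0140


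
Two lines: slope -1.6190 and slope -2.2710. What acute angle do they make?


m1-m2 = 0.652
1+m1*m2 = 4.676749
tan(theta) = |0.652/4.676749| = 0.139413
theta = arctan(|0.652/4.676749|) = 7.9366 degrees (acute angle)

7.9366 degrees


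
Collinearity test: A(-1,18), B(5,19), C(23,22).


-1*(19-22) + 5*(22-18) + 23*(18-19)
= 3 + 20 - 23 = 0

Yes, collinear (determinant = 0)


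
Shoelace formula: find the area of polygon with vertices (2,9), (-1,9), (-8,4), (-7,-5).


sum(xi*y_{i+1}) = 2*9 - 1*4 - 8*(-5) - 7*9 = -9
sum(yi*x_{i+1}) = 9*(-1) + 9*(-8) + 4*(-7) - 5*2 = -119
Area = |-9 + 119|/2 = 110/2 = 55.0000

55.0000 sq units


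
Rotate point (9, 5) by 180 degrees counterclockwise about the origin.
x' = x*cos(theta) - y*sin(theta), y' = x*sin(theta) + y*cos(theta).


cos(180) = -1, sin(180) = 0
x' = 9*(-1) - 5*0 = -9
y' = 9*0 + 5*(-1) = -5

(-9, -5)


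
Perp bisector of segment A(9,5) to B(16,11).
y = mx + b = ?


Midpoint = (12.5, 8)
Slope of AB = dy/dx = 6/7 = 0.8571
Perp slope = -dx/dy = -7/6 = -1.1667
b = My - (perp slope)*Mx = 8 + (7*12.5)/6 = 8 + 14.5833 = 22.5833

y = -1.1667x + 22.5833


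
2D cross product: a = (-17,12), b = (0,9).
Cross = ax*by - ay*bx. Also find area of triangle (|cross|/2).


cross = -17*9 - 12*0 = -153 - 0 = -153
Triangle area = |-153|/2 = 153/2 = 76.5000

cross = -153, triangle area = 76.5000


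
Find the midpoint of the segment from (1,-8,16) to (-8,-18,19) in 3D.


Mx = (1- 8)/2 = -3.5000
My = (-8- 18)/2 = -13.0000
Mz = (16+19)/2 = 17.5000

M = (-3.5000, -13.0000, 17.5000)


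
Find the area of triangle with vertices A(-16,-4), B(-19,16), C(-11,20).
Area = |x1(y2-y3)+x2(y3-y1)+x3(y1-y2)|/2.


-16*(16-20) = 64
-19*(20+ 4) = -456
-11*(-4-16) = 220
sum = -172
Area = |-172|/2 = 86.0000

86.0000 sq units


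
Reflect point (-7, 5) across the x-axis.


Reflection rule for x-axis: (x, -y)
(-7, 5) -> (-7, -5)

(-7, -5)


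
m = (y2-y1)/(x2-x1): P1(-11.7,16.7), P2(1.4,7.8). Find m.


dy = 7.8 - 16.7 = -8.9
dx = 1.4 + 11.7 = 13.1
m = -8.9/13.1 = -0.6794

m = -0.6794


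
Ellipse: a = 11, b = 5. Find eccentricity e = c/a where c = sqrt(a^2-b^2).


c = sqrt(121-25) = sqrt(96) = 9.7980
e = c/a = sqrt(96)/11 = 0.8907

e = 0.8907


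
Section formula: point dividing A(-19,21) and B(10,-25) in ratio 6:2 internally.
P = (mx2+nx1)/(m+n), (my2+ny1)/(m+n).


Px = (6*10 + 2*(-19))/8 = 22/8 = 2.7500
Py = (6*(-25) + 2*21)/8 = -108/8 = -13.5000

P = (2.7500, -13.5000)


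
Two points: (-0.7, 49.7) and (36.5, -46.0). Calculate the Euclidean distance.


dx = 36.5 + 0.7 = 37.2
dy = -46.0 - 49.7 = -95.7
d = sqrt(1383.84 + 9158.49) = sqrt(10542.33) = 102.6758

102.6758


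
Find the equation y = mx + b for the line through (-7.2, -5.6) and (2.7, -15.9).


m = (-10.3)/(9.9) = -1.0404
b = y1 - m*x1 = -5.6 - (-10.3*(-7.2))/(9.9) = -5.6 - 7.4909 = -13.0909

y = -1.0404x - 13.0909


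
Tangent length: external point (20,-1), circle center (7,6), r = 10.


d = sqrt((20-7)^2 + (-1-6)^2) = sqrt(169+49) = 14.7648
L = sqrt(218.0000 - 100) = sqrt(118.0000) = 10.8628

10.8628


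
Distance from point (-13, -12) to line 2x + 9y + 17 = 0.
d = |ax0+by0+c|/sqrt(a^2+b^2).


|2*(-13) + 9*(-12) + 17| = |-117| = 117
sqrt(4 + 81) = sqrt(85) = 9.2195
d = 117/sqrt(85) = 12.6904

12.6904


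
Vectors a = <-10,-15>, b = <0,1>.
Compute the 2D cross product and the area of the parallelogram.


cross = -10*1 + 15*0 = -10 - 0 = -10
Parallelogram area = |-10| = 10

cross = -10, parallelogram area = 10


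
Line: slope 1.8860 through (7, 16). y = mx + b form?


y - 16 = 1.8860(x - 7)
y = 1.8860x + 16 - 1.8860*7
y = 1.8860x + 2.7980

y = 1.8860x + 2.7980


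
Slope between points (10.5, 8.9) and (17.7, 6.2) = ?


dy = 6.2 - 8.9 = -2.7
dx = 17.7 - 10.5 = 7.2
m = -2.7/7.2 = -0.3750

m = -0.3750


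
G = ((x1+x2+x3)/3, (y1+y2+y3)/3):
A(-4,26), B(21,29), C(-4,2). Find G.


Gx = (-4+21- 4)/3 = 13/3 = 4.3333
Gy = (26+29+2)/3 = 57/3 = 19.0000

G = (4.3333, 19.0000)


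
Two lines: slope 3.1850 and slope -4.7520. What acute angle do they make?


m1-m2 = 7.937
1+m1*m2 = -14.13512
tan(theta) = |7.937/(-14.13512)| = 0.561509
theta = arctan(|7.937/(-14.13512)|) = 29.3146 degrees (acute angle)

29.3146 degrees


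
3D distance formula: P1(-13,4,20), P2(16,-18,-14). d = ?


dx=29, dy=-22, dz=-34
d = sqrt(841+484+1156) = sqrt(2481) = 49.8096

49.8096


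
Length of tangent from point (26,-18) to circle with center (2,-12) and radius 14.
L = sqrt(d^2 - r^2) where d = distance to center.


d = sqrt((26-2)^2 + (-18+ 12)^2) = sqrt(576+36) = 24.7386
L = sqrt(612.0000 - 196) = sqrt(416.0000) = 20.3961

20.3961


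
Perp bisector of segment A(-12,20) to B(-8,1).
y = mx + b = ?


Midpoint = (-10, 10.5)
Slope of AB = dy/dx = -19/4 = -4.7500
Perp slope = -dx/dy = 4/19 = 0.2105
b = My - (perp slope)*Mx = 10.5 + (4*(-10))/(-19) = 10.5 + 2.1053 = 12.6053

y = 0.2105x + 12.6053


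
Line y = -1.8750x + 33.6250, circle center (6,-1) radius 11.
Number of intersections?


Substitute y = -1.8750x + 33.6250: (x-6)^2 + (-1.8750x+33.6250+ 1)^2 = 121
Expand to Ax^2 + Bx + C = 0, where b-k = 34.625
A = 1+m^2 = 4.515625
B = 2(m(b-k) - h) = 2(-1.8750*34.625 - 6) = -141.84375
C = h^2 + (b-k)^2 - r^2 = 36 + 1198.890625 - 121 = 1113.890625
disc = B^2-4AC = 20119.6494 - 20119.6494 = 0
disc = 0

1 intersection point (tangent)


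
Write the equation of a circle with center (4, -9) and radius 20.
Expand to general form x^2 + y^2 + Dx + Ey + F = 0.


(x-4)^2 + (y+ 9)^2 = 20^2
D = -2h = -8, E = -2k = 18
F = h^2+k^2-r^2 = 16+81-400 = -303

x^2 + y^2 - 8x + 18y - 303 = 0


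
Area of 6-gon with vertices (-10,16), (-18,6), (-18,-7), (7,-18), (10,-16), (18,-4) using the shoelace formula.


sum(xi*y_{i+1}) = -10*6 - 18*(-7) - 18*(-18) + 7*(-16) + 10*(-4) + 18*16 = 526
sum(yi*x_{i+1}) = 16*(-18) + 6*(-18) - 7*7 - 18*10 - 16*18 - 4*(-10) = -873
Area = |526 + 873|/2 = 1399/2 = 699.5000

699.5000 sq units
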